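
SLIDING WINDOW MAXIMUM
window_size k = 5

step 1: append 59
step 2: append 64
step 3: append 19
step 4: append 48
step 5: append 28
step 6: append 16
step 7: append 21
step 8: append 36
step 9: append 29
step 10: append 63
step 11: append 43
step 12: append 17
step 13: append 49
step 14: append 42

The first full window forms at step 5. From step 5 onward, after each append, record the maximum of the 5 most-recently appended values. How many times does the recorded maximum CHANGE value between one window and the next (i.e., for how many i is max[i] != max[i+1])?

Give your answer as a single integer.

Answer: 3

Derivation:
step 1: append 59 -> window=[59] (not full yet)
step 2: append 64 -> window=[59, 64] (not full yet)
step 3: append 19 -> window=[59, 64, 19] (not full yet)
step 4: append 48 -> window=[59, 64, 19, 48] (not full yet)
step 5: append 28 -> window=[59, 64, 19, 48, 28] -> max=64
step 6: append 16 -> window=[64, 19, 48, 28, 16] -> max=64
step 7: append 21 -> window=[19, 48, 28, 16, 21] -> max=48
step 8: append 36 -> window=[48, 28, 16, 21, 36] -> max=48
step 9: append 29 -> window=[28, 16, 21, 36, 29] -> max=36
step 10: append 63 -> window=[16, 21, 36, 29, 63] -> max=63
step 11: append 43 -> window=[21, 36, 29, 63, 43] -> max=63
step 12: append 17 -> window=[36, 29, 63, 43, 17] -> max=63
step 13: append 49 -> window=[29, 63, 43, 17, 49] -> max=63
step 14: append 42 -> window=[63, 43, 17, 49, 42] -> max=63
Recorded maximums: 64 64 48 48 36 63 63 63 63 63
Changes between consecutive maximums: 3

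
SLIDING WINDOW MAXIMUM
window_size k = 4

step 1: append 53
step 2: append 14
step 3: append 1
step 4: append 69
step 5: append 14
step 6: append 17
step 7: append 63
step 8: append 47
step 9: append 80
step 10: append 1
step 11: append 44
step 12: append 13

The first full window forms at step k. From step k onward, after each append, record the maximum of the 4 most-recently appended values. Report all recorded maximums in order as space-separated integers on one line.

step 1: append 53 -> window=[53] (not full yet)
step 2: append 14 -> window=[53, 14] (not full yet)
step 3: append 1 -> window=[53, 14, 1] (not full yet)
step 4: append 69 -> window=[53, 14, 1, 69] -> max=69
step 5: append 14 -> window=[14, 1, 69, 14] -> max=69
step 6: append 17 -> window=[1, 69, 14, 17] -> max=69
step 7: append 63 -> window=[69, 14, 17, 63] -> max=69
step 8: append 47 -> window=[14, 17, 63, 47] -> max=63
step 9: append 80 -> window=[17, 63, 47, 80] -> max=80
step 10: append 1 -> window=[63, 47, 80, 1] -> max=80
step 11: append 44 -> window=[47, 80, 1, 44] -> max=80
step 12: append 13 -> window=[80, 1, 44, 13] -> max=80

Answer: 69 69 69 69 63 80 80 80 80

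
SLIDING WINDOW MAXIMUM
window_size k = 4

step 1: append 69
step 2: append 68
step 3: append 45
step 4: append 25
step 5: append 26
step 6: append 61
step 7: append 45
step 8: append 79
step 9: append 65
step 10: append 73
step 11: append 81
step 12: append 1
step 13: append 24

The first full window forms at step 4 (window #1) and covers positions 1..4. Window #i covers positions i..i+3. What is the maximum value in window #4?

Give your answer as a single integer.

step 1: append 69 -> window=[69] (not full yet)
step 2: append 68 -> window=[69, 68] (not full yet)
step 3: append 45 -> window=[69, 68, 45] (not full yet)
step 4: append 25 -> window=[69, 68, 45, 25] -> max=69
step 5: append 26 -> window=[68, 45, 25, 26] -> max=68
step 6: append 61 -> window=[45, 25, 26, 61] -> max=61
step 7: append 45 -> window=[25, 26, 61, 45] -> max=61
Window #4 max = 61

Answer: 61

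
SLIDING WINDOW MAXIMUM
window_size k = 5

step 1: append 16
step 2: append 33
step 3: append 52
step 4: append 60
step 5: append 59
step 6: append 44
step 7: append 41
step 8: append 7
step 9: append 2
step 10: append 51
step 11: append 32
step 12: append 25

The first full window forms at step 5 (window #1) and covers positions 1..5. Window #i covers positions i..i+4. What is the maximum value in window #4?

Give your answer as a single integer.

Answer: 60

Derivation:
step 1: append 16 -> window=[16] (not full yet)
step 2: append 33 -> window=[16, 33] (not full yet)
step 3: append 52 -> window=[16, 33, 52] (not full yet)
step 4: append 60 -> window=[16, 33, 52, 60] (not full yet)
step 5: append 59 -> window=[16, 33, 52, 60, 59] -> max=60
step 6: append 44 -> window=[33, 52, 60, 59, 44] -> max=60
step 7: append 41 -> window=[52, 60, 59, 44, 41] -> max=60
step 8: append 7 -> window=[60, 59, 44, 41, 7] -> max=60
Window #4 max = 60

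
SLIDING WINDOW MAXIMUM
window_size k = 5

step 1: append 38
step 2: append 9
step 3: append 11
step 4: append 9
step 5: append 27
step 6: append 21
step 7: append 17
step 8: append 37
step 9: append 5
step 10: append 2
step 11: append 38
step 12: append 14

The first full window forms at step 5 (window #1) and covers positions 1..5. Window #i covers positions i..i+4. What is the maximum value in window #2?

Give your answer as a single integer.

step 1: append 38 -> window=[38] (not full yet)
step 2: append 9 -> window=[38, 9] (not full yet)
step 3: append 11 -> window=[38, 9, 11] (not full yet)
step 4: append 9 -> window=[38, 9, 11, 9] (not full yet)
step 5: append 27 -> window=[38, 9, 11, 9, 27] -> max=38
step 6: append 21 -> window=[9, 11, 9, 27, 21] -> max=27
Window #2 max = 27

Answer: 27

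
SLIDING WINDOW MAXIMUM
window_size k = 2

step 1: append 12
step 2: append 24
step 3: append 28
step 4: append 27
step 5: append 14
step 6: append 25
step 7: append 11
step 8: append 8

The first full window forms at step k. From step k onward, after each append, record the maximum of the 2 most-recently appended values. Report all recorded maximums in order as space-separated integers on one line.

step 1: append 12 -> window=[12] (not full yet)
step 2: append 24 -> window=[12, 24] -> max=24
step 3: append 28 -> window=[24, 28] -> max=28
step 4: append 27 -> window=[28, 27] -> max=28
step 5: append 14 -> window=[27, 14] -> max=27
step 6: append 25 -> window=[14, 25] -> max=25
step 7: append 11 -> window=[25, 11] -> max=25
step 8: append 8 -> window=[11, 8] -> max=11

Answer: 24 28 28 27 25 25 11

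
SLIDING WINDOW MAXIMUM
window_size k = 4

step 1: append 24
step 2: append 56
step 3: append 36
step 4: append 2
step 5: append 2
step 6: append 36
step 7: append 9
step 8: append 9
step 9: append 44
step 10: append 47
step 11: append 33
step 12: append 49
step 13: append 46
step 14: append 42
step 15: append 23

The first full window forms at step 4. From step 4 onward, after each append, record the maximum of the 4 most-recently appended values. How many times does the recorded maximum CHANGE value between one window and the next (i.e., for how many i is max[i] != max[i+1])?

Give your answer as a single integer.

Answer: 4

Derivation:
step 1: append 24 -> window=[24] (not full yet)
step 2: append 56 -> window=[24, 56] (not full yet)
step 3: append 36 -> window=[24, 56, 36] (not full yet)
step 4: append 2 -> window=[24, 56, 36, 2] -> max=56
step 5: append 2 -> window=[56, 36, 2, 2] -> max=56
step 6: append 36 -> window=[36, 2, 2, 36] -> max=36
step 7: append 9 -> window=[2, 2, 36, 9] -> max=36
step 8: append 9 -> window=[2, 36, 9, 9] -> max=36
step 9: append 44 -> window=[36, 9, 9, 44] -> max=44
step 10: append 47 -> window=[9, 9, 44, 47] -> max=47
step 11: append 33 -> window=[9, 44, 47, 33] -> max=47
step 12: append 49 -> window=[44, 47, 33, 49] -> max=49
step 13: append 46 -> window=[47, 33, 49, 46] -> max=49
step 14: append 42 -> window=[33, 49, 46, 42] -> max=49
step 15: append 23 -> window=[49, 46, 42, 23] -> max=49
Recorded maximums: 56 56 36 36 36 44 47 47 49 49 49 49
Changes between consecutive maximums: 4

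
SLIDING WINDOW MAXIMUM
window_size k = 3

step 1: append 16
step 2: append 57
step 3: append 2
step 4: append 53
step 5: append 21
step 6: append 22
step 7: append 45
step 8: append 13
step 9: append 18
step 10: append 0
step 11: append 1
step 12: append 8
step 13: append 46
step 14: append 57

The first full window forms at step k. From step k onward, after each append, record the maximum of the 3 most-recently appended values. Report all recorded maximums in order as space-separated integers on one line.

Answer: 57 57 53 53 45 45 45 18 18 8 46 57

Derivation:
step 1: append 16 -> window=[16] (not full yet)
step 2: append 57 -> window=[16, 57] (not full yet)
step 3: append 2 -> window=[16, 57, 2] -> max=57
step 4: append 53 -> window=[57, 2, 53] -> max=57
step 5: append 21 -> window=[2, 53, 21] -> max=53
step 6: append 22 -> window=[53, 21, 22] -> max=53
step 7: append 45 -> window=[21, 22, 45] -> max=45
step 8: append 13 -> window=[22, 45, 13] -> max=45
step 9: append 18 -> window=[45, 13, 18] -> max=45
step 10: append 0 -> window=[13, 18, 0] -> max=18
step 11: append 1 -> window=[18, 0, 1] -> max=18
step 12: append 8 -> window=[0, 1, 8] -> max=8
step 13: append 46 -> window=[1, 8, 46] -> max=46
step 14: append 57 -> window=[8, 46, 57] -> max=57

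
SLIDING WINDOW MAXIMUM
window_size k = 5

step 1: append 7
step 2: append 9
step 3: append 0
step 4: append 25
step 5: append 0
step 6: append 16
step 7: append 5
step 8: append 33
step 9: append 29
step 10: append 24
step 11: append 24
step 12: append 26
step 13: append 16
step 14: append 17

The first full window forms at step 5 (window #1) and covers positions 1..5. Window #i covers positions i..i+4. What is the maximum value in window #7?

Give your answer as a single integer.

step 1: append 7 -> window=[7] (not full yet)
step 2: append 9 -> window=[7, 9] (not full yet)
step 3: append 0 -> window=[7, 9, 0] (not full yet)
step 4: append 25 -> window=[7, 9, 0, 25] (not full yet)
step 5: append 0 -> window=[7, 9, 0, 25, 0] -> max=25
step 6: append 16 -> window=[9, 0, 25, 0, 16] -> max=25
step 7: append 5 -> window=[0, 25, 0, 16, 5] -> max=25
step 8: append 33 -> window=[25, 0, 16, 5, 33] -> max=33
step 9: append 29 -> window=[0, 16, 5, 33, 29] -> max=33
step 10: append 24 -> window=[16, 5, 33, 29, 24] -> max=33
step 11: append 24 -> window=[5, 33, 29, 24, 24] -> max=33
Window #7 max = 33

Answer: 33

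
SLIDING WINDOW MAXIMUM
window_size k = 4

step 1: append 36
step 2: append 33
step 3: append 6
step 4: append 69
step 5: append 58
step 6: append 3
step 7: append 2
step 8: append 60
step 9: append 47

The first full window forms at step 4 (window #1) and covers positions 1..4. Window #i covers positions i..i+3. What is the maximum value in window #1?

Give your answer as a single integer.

step 1: append 36 -> window=[36] (not full yet)
step 2: append 33 -> window=[36, 33] (not full yet)
step 3: append 6 -> window=[36, 33, 6] (not full yet)
step 4: append 69 -> window=[36, 33, 6, 69] -> max=69
Window #1 max = 69

Answer: 69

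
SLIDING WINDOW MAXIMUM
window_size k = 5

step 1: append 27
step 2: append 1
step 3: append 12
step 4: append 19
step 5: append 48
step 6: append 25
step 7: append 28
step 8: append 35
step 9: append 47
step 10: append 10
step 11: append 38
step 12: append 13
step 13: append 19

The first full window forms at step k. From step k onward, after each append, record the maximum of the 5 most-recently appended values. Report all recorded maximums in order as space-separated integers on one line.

Answer: 48 48 48 48 48 47 47 47 47

Derivation:
step 1: append 27 -> window=[27] (not full yet)
step 2: append 1 -> window=[27, 1] (not full yet)
step 3: append 12 -> window=[27, 1, 12] (not full yet)
step 4: append 19 -> window=[27, 1, 12, 19] (not full yet)
step 5: append 48 -> window=[27, 1, 12, 19, 48] -> max=48
step 6: append 25 -> window=[1, 12, 19, 48, 25] -> max=48
step 7: append 28 -> window=[12, 19, 48, 25, 28] -> max=48
step 8: append 35 -> window=[19, 48, 25, 28, 35] -> max=48
step 9: append 47 -> window=[48, 25, 28, 35, 47] -> max=48
step 10: append 10 -> window=[25, 28, 35, 47, 10] -> max=47
step 11: append 38 -> window=[28, 35, 47, 10, 38] -> max=47
step 12: append 13 -> window=[35, 47, 10, 38, 13] -> max=47
step 13: append 19 -> window=[47, 10, 38, 13, 19] -> max=47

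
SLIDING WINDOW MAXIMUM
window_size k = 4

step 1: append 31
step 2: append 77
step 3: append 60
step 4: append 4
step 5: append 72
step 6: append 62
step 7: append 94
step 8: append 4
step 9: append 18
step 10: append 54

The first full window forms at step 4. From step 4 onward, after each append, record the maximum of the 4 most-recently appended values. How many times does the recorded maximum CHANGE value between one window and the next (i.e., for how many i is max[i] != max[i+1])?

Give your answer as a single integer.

step 1: append 31 -> window=[31] (not full yet)
step 2: append 77 -> window=[31, 77] (not full yet)
step 3: append 60 -> window=[31, 77, 60] (not full yet)
step 4: append 4 -> window=[31, 77, 60, 4] -> max=77
step 5: append 72 -> window=[77, 60, 4, 72] -> max=77
step 6: append 62 -> window=[60, 4, 72, 62] -> max=72
step 7: append 94 -> window=[4, 72, 62, 94] -> max=94
step 8: append 4 -> window=[72, 62, 94, 4] -> max=94
step 9: append 18 -> window=[62, 94, 4, 18] -> max=94
step 10: append 54 -> window=[94, 4, 18, 54] -> max=94
Recorded maximums: 77 77 72 94 94 94 94
Changes between consecutive maximums: 2

Answer: 2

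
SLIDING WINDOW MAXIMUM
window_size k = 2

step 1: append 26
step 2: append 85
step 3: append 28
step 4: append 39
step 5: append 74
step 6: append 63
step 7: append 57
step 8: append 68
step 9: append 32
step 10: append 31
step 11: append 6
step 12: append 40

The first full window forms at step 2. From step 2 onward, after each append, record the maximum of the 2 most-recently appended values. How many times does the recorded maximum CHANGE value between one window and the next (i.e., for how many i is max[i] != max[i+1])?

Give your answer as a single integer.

step 1: append 26 -> window=[26] (not full yet)
step 2: append 85 -> window=[26, 85] -> max=85
step 3: append 28 -> window=[85, 28] -> max=85
step 4: append 39 -> window=[28, 39] -> max=39
step 5: append 74 -> window=[39, 74] -> max=74
step 6: append 63 -> window=[74, 63] -> max=74
step 7: append 57 -> window=[63, 57] -> max=63
step 8: append 68 -> window=[57, 68] -> max=68
step 9: append 32 -> window=[68, 32] -> max=68
step 10: append 31 -> window=[32, 31] -> max=32
step 11: append 6 -> window=[31, 6] -> max=31
step 12: append 40 -> window=[6, 40] -> max=40
Recorded maximums: 85 85 39 74 74 63 68 68 32 31 40
Changes between consecutive maximums: 7

Answer: 7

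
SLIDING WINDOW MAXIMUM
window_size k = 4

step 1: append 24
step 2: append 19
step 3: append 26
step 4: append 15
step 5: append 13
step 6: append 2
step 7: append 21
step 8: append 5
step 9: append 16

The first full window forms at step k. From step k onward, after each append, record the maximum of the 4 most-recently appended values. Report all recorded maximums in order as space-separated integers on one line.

step 1: append 24 -> window=[24] (not full yet)
step 2: append 19 -> window=[24, 19] (not full yet)
step 3: append 26 -> window=[24, 19, 26] (not full yet)
step 4: append 15 -> window=[24, 19, 26, 15] -> max=26
step 5: append 13 -> window=[19, 26, 15, 13] -> max=26
step 6: append 2 -> window=[26, 15, 13, 2] -> max=26
step 7: append 21 -> window=[15, 13, 2, 21] -> max=21
step 8: append 5 -> window=[13, 2, 21, 5] -> max=21
step 9: append 16 -> window=[2, 21, 5, 16] -> max=21

Answer: 26 26 26 21 21 21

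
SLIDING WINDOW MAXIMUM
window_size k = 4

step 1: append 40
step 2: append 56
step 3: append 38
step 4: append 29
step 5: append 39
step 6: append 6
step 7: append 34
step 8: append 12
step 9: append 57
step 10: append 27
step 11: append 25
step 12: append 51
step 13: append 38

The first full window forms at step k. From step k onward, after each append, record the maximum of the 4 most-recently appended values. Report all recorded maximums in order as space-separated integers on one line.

step 1: append 40 -> window=[40] (not full yet)
step 2: append 56 -> window=[40, 56] (not full yet)
step 3: append 38 -> window=[40, 56, 38] (not full yet)
step 4: append 29 -> window=[40, 56, 38, 29] -> max=56
step 5: append 39 -> window=[56, 38, 29, 39] -> max=56
step 6: append 6 -> window=[38, 29, 39, 6] -> max=39
step 7: append 34 -> window=[29, 39, 6, 34] -> max=39
step 8: append 12 -> window=[39, 6, 34, 12] -> max=39
step 9: append 57 -> window=[6, 34, 12, 57] -> max=57
step 10: append 27 -> window=[34, 12, 57, 27] -> max=57
step 11: append 25 -> window=[12, 57, 27, 25] -> max=57
step 12: append 51 -> window=[57, 27, 25, 51] -> max=57
step 13: append 38 -> window=[27, 25, 51, 38] -> max=51

Answer: 56 56 39 39 39 57 57 57 57 51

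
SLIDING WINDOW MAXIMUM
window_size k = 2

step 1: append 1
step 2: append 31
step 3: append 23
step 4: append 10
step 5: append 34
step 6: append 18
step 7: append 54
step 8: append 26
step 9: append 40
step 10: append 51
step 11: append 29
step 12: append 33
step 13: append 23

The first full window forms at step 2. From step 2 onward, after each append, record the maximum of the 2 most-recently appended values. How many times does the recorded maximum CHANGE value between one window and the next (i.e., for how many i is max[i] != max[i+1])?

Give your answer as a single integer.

Answer: 6

Derivation:
step 1: append 1 -> window=[1] (not full yet)
step 2: append 31 -> window=[1, 31] -> max=31
step 3: append 23 -> window=[31, 23] -> max=31
step 4: append 10 -> window=[23, 10] -> max=23
step 5: append 34 -> window=[10, 34] -> max=34
step 6: append 18 -> window=[34, 18] -> max=34
step 7: append 54 -> window=[18, 54] -> max=54
step 8: append 26 -> window=[54, 26] -> max=54
step 9: append 40 -> window=[26, 40] -> max=40
step 10: append 51 -> window=[40, 51] -> max=51
step 11: append 29 -> window=[51, 29] -> max=51
step 12: append 33 -> window=[29, 33] -> max=33
step 13: append 23 -> window=[33, 23] -> max=33
Recorded maximums: 31 31 23 34 34 54 54 40 51 51 33 33
Changes between consecutive maximums: 6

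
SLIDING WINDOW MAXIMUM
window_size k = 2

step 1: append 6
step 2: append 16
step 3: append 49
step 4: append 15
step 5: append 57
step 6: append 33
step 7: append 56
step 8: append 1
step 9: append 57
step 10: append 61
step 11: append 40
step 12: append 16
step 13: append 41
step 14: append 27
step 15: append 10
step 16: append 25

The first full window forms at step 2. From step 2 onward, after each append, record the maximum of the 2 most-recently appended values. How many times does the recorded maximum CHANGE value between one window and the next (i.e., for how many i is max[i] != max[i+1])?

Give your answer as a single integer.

step 1: append 6 -> window=[6] (not full yet)
step 2: append 16 -> window=[6, 16] -> max=16
step 3: append 49 -> window=[16, 49] -> max=49
step 4: append 15 -> window=[49, 15] -> max=49
step 5: append 57 -> window=[15, 57] -> max=57
step 6: append 33 -> window=[57, 33] -> max=57
step 7: append 56 -> window=[33, 56] -> max=56
step 8: append 1 -> window=[56, 1] -> max=56
step 9: append 57 -> window=[1, 57] -> max=57
step 10: append 61 -> window=[57, 61] -> max=61
step 11: append 40 -> window=[61, 40] -> max=61
step 12: append 16 -> window=[40, 16] -> max=40
step 13: append 41 -> window=[16, 41] -> max=41
step 14: append 27 -> window=[41, 27] -> max=41
step 15: append 10 -> window=[27, 10] -> max=27
step 16: append 25 -> window=[10, 25] -> max=25
Recorded maximums: 16 49 49 57 57 56 56 57 61 61 40 41 41 27 25
Changes between consecutive maximums: 9

Answer: 9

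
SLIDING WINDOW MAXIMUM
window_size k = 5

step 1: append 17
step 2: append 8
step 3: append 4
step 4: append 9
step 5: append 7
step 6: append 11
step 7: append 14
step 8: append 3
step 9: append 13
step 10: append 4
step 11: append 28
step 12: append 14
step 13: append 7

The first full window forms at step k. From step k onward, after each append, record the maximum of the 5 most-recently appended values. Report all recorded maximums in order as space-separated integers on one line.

step 1: append 17 -> window=[17] (not full yet)
step 2: append 8 -> window=[17, 8] (not full yet)
step 3: append 4 -> window=[17, 8, 4] (not full yet)
step 4: append 9 -> window=[17, 8, 4, 9] (not full yet)
step 5: append 7 -> window=[17, 8, 4, 9, 7] -> max=17
step 6: append 11 -> window=[8, 4, 9, 7, 11] -> max=11
step 7: append 14 -> window=[4, 9, 7, 11, 14] -> max=14
step 8: append 3 -> window=[9, 7, 11, 14, 3] -> max=14
step 9: append 13 -> window=[7, 11, 14, 3, 13] -> max=14
step 10: append 4 -> window=[11, 14, 3, 13, 4] -> max=14
step 11: append 28 -> window=[14, 3, 13, 4, 28] -> max=28
step 12: append 14 -> window=[3, 13, 4, 28, 14] -> max=28
step 13: append 7 -> window=[13, 4, 28, 14, 7] -> max=28

Answer: 17 11 14 14 14 14 28 28 28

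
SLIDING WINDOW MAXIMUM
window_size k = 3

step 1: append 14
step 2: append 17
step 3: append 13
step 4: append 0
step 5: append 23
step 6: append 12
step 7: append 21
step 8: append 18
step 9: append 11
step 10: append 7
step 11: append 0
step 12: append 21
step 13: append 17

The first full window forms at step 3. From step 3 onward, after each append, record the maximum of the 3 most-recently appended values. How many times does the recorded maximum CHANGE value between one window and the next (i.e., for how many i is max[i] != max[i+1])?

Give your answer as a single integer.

Answer: 5

Derivation:
step 1: append 14 -> window=[14] (not full yet)
step 2: append 17 -> window=[14, 17] (not full yet)
step 3: append 13 -> window=[14, 17, 13] -> max=17
step 4: append 0 -> window=[17, 13, 0] -> max=17
step 5: append 23 -> window=[13, 0, 23] -> max=23
step 6: append 12 -> window=[0, 23, 12] -> max=23
step 7: append 21 -> window=[23, 12, 21] -> max=23
step 8: append 18 -> window=[12, 21, 18] -> max=21
step 9: append 11 -> window=[21, 18, 11] -> max=21
step 10: append 7 -> window=[18, 11, 7] -> max=18
step 11: append 0 -> window=[11, 7, 0] -> max=11
step 12: append 21 -> window=[7, 0, 21] -> max=21
step 13: append 17 -> window=[0, 21, 17] -> max=21
Recorded maximums: 17 17 23 23 23 21 21 18 11 21 21
Changes between consecutive maximums: 5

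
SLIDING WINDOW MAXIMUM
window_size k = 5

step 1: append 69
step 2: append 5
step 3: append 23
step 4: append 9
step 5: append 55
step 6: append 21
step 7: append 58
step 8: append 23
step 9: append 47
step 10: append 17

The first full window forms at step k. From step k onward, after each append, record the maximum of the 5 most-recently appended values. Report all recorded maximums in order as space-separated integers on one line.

step 1: append 69 -> window=[69] (not full yet)
step 2: append 5 -> window=[69, 5] (not full yet)
step 3: append 23 -> window=[69, 5, 23] (not full yet)
step 4: append 9 -> window=[69, 5, 23, 9] (not full yet)
step 5: append 55 -> window=[69, 5, 23, 9, 55] -> max=69
step 6: append 21 -> window=[5, 23, 9, 55, 21] -> max=55
step 7: append 58 -> window=[23, 9, 55, 21, 58] -> max=58
step 8: append 23 -> window=[9, 55, 21, 58, 23] -> max=58
step 9: append 47 -> window=[55, 21, 58, 23, 47] -> max=58
step 10: append 17 -> window=[21, 58, 23, 47, 17] -> max=58

Answer: 69 55 58 58 58 58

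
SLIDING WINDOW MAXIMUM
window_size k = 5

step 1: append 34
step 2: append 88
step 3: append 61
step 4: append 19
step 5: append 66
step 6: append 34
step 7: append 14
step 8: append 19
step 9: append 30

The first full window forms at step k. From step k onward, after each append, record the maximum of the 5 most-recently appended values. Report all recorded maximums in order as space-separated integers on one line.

step 1: append 34 -> window=[34] (not full yet)
step 2: append 88 -> window=[34, 88] (not full yet)
step 3: append 61 -> window=[34, 88, 61] (not full yet)
step 4: append 19 -> window=[34, 88, 61, 19] (not full yet)
step 5: append 66 -> window=[34, 88, 61, 19, 66] -> max=88
step 6: append 34 -> window=[88, 61, 19, 66, 34] -> max=88
step 7: append 14 -> window=[61, 19, 66, 34, 14] -> max=66
step 8: append 19 -> window=[19, 66, 34, 14, 19] -> max=66
step 9: append 30 -> window=[66, 34, 14, 19, 30] -> max=66

Answer: 88 88 66 66 66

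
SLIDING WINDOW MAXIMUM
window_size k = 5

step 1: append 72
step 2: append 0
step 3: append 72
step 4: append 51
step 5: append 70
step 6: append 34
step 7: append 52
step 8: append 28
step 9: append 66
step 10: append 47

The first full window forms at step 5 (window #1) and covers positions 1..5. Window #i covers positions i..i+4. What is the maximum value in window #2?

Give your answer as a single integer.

Answer: 72

Derivation:
step 1: append 72 -> window=[72] (not full yet)
step 2: append 0 -> window=[72, 0] (not full yet)
step 3: append 72 -> window=[72, 0, 72] (not full yet)
step 4: append 51 -> window=[72, 0, 72, 51] (not full yet)
step 5: append 70 -> window=[72, 0, 72, 51, 70] -> max=72
step 6: append 34 -> window=[0, 72, 51, 70, 34] -> max=72
Window #2 max = 72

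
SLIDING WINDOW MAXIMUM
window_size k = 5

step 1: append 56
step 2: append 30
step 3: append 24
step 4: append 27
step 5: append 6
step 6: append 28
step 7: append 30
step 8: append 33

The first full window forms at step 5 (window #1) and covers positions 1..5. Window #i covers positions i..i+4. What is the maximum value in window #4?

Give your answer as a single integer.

Answer: 33

Derivation:
step 1: append 56 -> window=[56] (not full yet)
step 2: append 30 -> window=[56, 30] (not full yet)
step 3: append 24 -> window=[56, 30, 24] (not full yet)
step 4: append 27 -> window=[56, 30, 24, 27] (not full yet)
step 5: append 6 -> window=[56, 30, 24, 27, 6] -> max=56
step 6: append 28 -> window=[30, 24, 27, 6, 28] -> max=30
step 7: append 30 -> window=[24, 27, 6, 28, 30] -> max=30
step 8: append 33 -> window=[27, 6, 28, 30, 33] -> max=33
Window #4 max = 33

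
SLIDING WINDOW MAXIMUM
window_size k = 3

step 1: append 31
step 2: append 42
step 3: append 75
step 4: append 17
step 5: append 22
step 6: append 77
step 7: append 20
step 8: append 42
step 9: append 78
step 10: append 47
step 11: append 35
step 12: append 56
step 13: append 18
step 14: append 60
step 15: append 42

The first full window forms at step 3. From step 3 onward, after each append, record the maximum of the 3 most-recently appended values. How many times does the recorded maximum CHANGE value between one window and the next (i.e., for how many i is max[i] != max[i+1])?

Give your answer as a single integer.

step 1: append 31 -> window=[31] (not full yet)
step 2: append 42 -> window=[31, 42] (not full yet)
step 3: append 75 -> window=[31, 42, 75] -> max=75
step 4: append 17 -> window=[42, 75, 17] -> max=75
step 5: append 22 -> window=[75, 17, 22] -> max=75
step 6: append 77 -> window=[17, 22, 77] -> max=77
step 7: append 20 -> window=[22, 77, 20] -> max=77
step 8: append 42 -> window=[77, 20, 42] -> max=77
step 9: append 78 -> window=[20, 42, 78] -> max=78
step 10: append 47 -> window=[42, 78, 47] -> max=78
step 11: append 35 -> window=[78, 47, 35] -> max=78
step 12: append 56 -> window=[47, 35, 56] -> max=56
step 13: append 18 -> window=[35, 56, 18] -> max=56
step 14: append 60 -> window=[56, 18, 60] -> max=60
step 15: append 42 -> window=[18, 60, 42] -> max=60
Recorded maximums: 75 75 75 77 77 77 78 78 78 56 56 60 60
Changes between consecutive maximums: 4

Answer: 4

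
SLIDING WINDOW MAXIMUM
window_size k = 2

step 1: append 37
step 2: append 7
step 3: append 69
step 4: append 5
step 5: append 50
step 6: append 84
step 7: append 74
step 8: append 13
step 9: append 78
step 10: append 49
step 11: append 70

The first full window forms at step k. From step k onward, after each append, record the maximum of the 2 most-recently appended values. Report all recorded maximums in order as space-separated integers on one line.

Answer: 37 69 69 50 84 84 74 78 78 70

Derivation:
step 1: append 37 -> window=[37] (not full yet)
step 2: append 7 -> window=[37, 7] -> max=37
step 3: append 69 -> window=[7, 69] -> max=69
step 4: append 5 -> window=[69, 5] -> max=69
step 5: append 50 -> window=[5, 50] -> max=50
step 6: append 84 -> window=[50, 84] -> max=84
step 7: append 74 -> window=[84, 74] -> max=84
step 8: append 13 -> window=[74, 13] -> max=74
step 9: append 78 -> window=[13, 78] -> max=78
step 10: append 49 -> window=[78, 49] -> max=78
step 11: append 70 -> window=[49, 70] -> max=70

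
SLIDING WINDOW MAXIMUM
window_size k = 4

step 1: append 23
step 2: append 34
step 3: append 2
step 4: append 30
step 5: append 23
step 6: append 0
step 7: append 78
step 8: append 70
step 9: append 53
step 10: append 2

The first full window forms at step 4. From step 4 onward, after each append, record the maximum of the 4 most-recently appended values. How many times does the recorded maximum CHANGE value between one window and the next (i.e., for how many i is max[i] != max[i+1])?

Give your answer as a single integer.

step 1: append 23 -> window=[23] (not full yet)
step 2: append 34 -> window=[23, 34] (not full yet)
step 3: append 2 -> window=[23, 34, 2] (not full yet)
step 4: append 30 -> window=[23, 34, 2, 30] -> max=34
step 5: append 23 -> window=[34, 2, 30, 23] -> max=34
step 6: append 0 -> window=[2, 30, 23, 0] -> max=30
step 7: append 78 -> window=[30, 23, 0, 78] -> max=78
step 8: append 70 -> window=[23, 0, 78, 70] -> max=78
step 9: append 53 -> window=[0, 78, 70, 53] -> max=78
step 10: append 2 -> window=[78, 70, 53, 2] -> max=78
Recorded maximums: 34 34 30 78 78 78 78
Changes between consecutive maximums: 2

Answer: 2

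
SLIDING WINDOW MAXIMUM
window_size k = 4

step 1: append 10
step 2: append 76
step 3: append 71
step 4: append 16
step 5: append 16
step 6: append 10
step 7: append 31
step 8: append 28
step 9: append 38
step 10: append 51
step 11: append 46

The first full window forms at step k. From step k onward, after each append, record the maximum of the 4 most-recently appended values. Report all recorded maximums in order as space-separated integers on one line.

Answer: 76 76 71 31 31 38 51 51

Derivation:
step 1: append 10 -> window=[10] (not full yet)
step 2: append 76 -> window=[10, 76] (not full yet)
step 3: append 71 -> window=[10, 76, 71] (not full yet)
step 4: append 16 -> window=[10, 76, 71, 16] -> max=76
step 5: append 16 -> window=[76, 71, 16, 16] -> max=76
step 6: append 10 -> window=[71, 16, 16, 10] -> max=71
step 7: append 31 -> window=[16, 16, 10, 31] -> max=31
step 8: append 28 -> window=[16, 10, 31, 28] -> max=31
step 9: append 38 -> window=[10, 31, 28, 38] -> max=38
step 10: append 51 -> window=[31, 28, 38, 51] -> max=51
step 11: append 46 -> window=[28, 38, 51, 46] -> max=51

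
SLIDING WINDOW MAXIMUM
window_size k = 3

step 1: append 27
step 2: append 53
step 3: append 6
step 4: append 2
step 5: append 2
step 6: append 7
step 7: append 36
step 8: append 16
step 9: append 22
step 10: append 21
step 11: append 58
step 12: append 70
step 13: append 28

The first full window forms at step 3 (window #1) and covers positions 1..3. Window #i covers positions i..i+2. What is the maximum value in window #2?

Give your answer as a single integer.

Answer: 53

Derivation:
step 1: append 27 -> window=[27] (not full yet)
step 2: append 53 -> window=[27, 53] (not full yet)
step 3: append 6 -> window=[27, 53, 6] -> max=53
step 4: append 2 -> window=[53, 6, 2] -> max=53
Window #2 max = 53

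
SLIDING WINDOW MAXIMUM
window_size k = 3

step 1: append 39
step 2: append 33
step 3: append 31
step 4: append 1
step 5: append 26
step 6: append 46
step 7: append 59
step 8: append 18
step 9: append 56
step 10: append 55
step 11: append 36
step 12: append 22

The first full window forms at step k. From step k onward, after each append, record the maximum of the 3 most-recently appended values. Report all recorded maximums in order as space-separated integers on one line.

step 1: append 39 -> window=[39] (not full yet)
step 2: append 33 -> window=[39, 33] (not full yet)
step 3: append 31 -> window=[39, 33, 31] -> max=39
step 4: append 1 -> window=[33, 31, 1] -> max=33
step 5: append 26 -> window=[31, 1, 26] -> max=31
step 6: append 46 -> window=[1, 26, 46] -> max=46
step 7: append 59 -> window=[26, 46, 59] -> max=59
step 8: append 18 -> window=[46, 59, 18] -> max=59
step 9: append 56 -> window=[59, 18, 56] -> max=59
step 10: append 55 -> window=[18, 56, 55] -> max=56
step 11: append 36 -> window=[56, 55, 36] -> max=56
step 12: append 22 -> window=[55, 36, 22] -> max=55

Answer: 39 33 31 46 59 59 59 56 56 55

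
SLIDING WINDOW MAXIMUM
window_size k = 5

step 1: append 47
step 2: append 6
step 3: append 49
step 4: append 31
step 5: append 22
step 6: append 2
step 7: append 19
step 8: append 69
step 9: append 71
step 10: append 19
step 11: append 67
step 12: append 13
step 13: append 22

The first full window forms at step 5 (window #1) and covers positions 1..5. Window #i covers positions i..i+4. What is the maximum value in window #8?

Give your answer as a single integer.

step 1: append 47 -> window=[47] (not full yet)
step 2: append 6 -> window=[47, 6] (not full yet)
step 3: append 49 -> window=[47, 6, 49] (not full yet)
step 4: append 31 -> window=[47, 6, 49, 31] (not full yet)
step 5: append 22 -> window=[47, 6, 49, 31, 22] -> max=49
step 6: append 2 -> window=[6, 49, 31, 22, 2] -> max=49
step 7: append 19 -> window=[49, 31, 22, 2, 19] -> max=49
step 8: append 69 -> window=[31, 22, 2, 19, 69] -> max=69
step 9: append 71 -> window=[22, 2, 19, 69, 71] -> max=71
step 10: append 19 -> window=[2, 19, 69, 71, 19] -> max=71
step 11: append 67 -> window=[19, 69, 71, 19, 67] -> max=71
step 12: append 13 -> window=[69, 71, 19, 67, 13] -> max=71
Window #8 max = 71

Answer: 71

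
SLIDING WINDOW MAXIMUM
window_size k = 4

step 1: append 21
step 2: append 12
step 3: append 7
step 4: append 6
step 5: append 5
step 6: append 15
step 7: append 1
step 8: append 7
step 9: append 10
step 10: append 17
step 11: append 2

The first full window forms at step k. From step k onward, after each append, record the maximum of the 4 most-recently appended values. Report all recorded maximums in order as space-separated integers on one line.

step 1: append 21 -> window=[21] (not full yet)
step 2: append 12 -> window=[21, 12] (not full yet)
step 3: append 7 -> window=[21, 12, 7] (not full yet)
step 4: append 6 -> window=[21, 12, 7, 6] -> max=21
step 5: append 5 -> window=[12, 7, 6, 5] -> max=12
step 6: append 15 -> window=[7, 6, 5, 15] -> max=15
step 7: append 1 -> window=[6, 5, 15, 1] -> max=15
step 8: append 7 -> window=[5, 15, 1, 7] -> max=15
step 9: append 10 -> window=[15, 1, 7, 10] -> max=15
step 10: append 17 -> window=[1, 7, 10, 17] -> max=17
step 11: append 2 -> window=[7, 10, 17, 2] -> max=17

Answer: 21 12 15 15 15 15 17 17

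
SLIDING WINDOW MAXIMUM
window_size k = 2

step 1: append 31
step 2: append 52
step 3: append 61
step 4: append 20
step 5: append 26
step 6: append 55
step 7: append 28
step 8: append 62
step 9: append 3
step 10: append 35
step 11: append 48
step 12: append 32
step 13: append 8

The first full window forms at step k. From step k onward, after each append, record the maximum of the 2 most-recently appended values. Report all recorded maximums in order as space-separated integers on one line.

step 1: append 31 -> window=[31] (not full yet)
step 2: append 52 -> window=[31, 52] -> max=52
step 3: append 61 -> window=[52, 61] -> max=61
step 4: append 20 -> window=[61, 20] -> max=61
step 5: append 26 -> window=[20, 26] -> max=26
step 6: append 55 -> window=[26, 55] -> max=55
step 7: append 28 -> window=[55, 28] -> max=55
step 8: append 62 -> window=[28, 62] -> max=62
step 9: append 3 -> window=[62, 3] -> max=62
step 10: append 35 -> window=[3, 35] -> max=35
step 11: append 48 -> window=[35, 48] -> max=48
step 12: append 32 -> window=[48, 32] -> max=48
step 13: append 8 -> window=[32, 8] -> max=32

Answer: 52 61 61 26 55 55 62 62 35 48 48 32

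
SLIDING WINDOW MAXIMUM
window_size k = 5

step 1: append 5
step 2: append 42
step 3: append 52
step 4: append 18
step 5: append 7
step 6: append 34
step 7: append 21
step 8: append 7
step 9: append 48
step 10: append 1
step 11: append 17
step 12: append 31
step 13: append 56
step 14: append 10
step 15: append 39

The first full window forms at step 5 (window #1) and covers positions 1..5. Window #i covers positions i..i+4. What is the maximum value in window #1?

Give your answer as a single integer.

step 1: append 5 -> window=[5] (not full yet)
step 2: append 42 -> window=[5, 42] (not full yet)
step 3: append 52 -> window=[5, 42, 52] (not full yet)
step 4: append 18 -> window=[5, 42, 52, 18] (not full yet)
step 5: append 7 -> window=[5, 42, 52, 18, 7] -> max=52
Window #1 max = 52

Answer: 52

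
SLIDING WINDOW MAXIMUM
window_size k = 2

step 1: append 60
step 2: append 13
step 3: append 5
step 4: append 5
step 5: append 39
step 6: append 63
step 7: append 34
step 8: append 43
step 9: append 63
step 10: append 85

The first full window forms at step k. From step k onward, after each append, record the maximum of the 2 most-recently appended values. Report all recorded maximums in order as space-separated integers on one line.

Answer: 60 13 5 39 63 63 43 63 85

Derivation:
step 1: append 60 -> window=[60] (not full yet)
step 2: append 13 -> window=[60, 13] -> max=60
step 3: append 5 -> window=[13, 5] -> max=13
step 4: append 5 -> window=[5, 5] -> max=5
step 5: append 39 -> window=[5, 39] -> max=39
step 6: append 63 -> window=[39, 63] -> max=63
step 7: append 34 -> window=[63, 34] -> max=63
step 8: append 43 -> window=[34, 43] -> max=43
step 9: append 63 -> window=[43, 63] -> max=63
step 10: append 85 -> window=[63, 85] -> max=85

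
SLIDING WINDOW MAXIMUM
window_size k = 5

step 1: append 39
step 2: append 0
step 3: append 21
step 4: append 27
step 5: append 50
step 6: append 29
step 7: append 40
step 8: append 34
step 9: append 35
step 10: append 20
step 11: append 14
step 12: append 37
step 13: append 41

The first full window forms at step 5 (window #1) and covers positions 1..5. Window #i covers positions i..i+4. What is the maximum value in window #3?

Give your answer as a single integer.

step 1: append 39 -> window=[39] (not full yet)
step 2: append 0 -> window=[39, 0] (not full yet)
step 3: append 21 -> window=[39, 0, 21] (not full yet)
step 4: append 27 -> window=[39, 0, 21, 27] (not full yet)
step 5: append 50 -> window=[39, 0, 21, 27, 50] -> max=50
step 6: append 29 -> window=[0, 21, 27, 50, 29] -> max=50
step 7: append 40 -> window=[21, 27, 50, 29, 40] -> max=50
Window #3 max = 50

Answer: 50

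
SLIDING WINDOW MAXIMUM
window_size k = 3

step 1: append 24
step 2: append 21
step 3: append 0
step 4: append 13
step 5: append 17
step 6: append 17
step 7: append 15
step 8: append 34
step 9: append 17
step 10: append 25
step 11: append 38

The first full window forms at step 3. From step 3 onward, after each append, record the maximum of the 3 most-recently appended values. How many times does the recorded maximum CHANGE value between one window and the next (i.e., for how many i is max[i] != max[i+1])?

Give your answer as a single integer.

step 1: append 24 -> window=[24] (not full yet)
step 2: append 21 -> window=[24, 21] (not full yet)
step 3: append 0 -> window=[24, 21, 0] -> max=24
step 4: append 13 -> window=[21, 0, 13] -> max=21
step 5: append 17 -> window=[0, 13, 17] -> max=17
step 6: append 17 -> window=[13, 17, 17] -> max=17
step 7: append 15 -> window=[17, 17, 15] -> max=17
step 8: append 34 -> window=[17, 15, 34] -> max=34
step 9: append 17 -> window=[15, 34, 17] -> max=34
step 10: append 25 -> window=[34, 17, 25] -> max=34
step 11: append 38 -> window=[17, 25, 38] -> max=38
Recorded maximums: 24 21 17 17 17 34 34 34 38
Changes between consecutive maximums: 4

Answer: 4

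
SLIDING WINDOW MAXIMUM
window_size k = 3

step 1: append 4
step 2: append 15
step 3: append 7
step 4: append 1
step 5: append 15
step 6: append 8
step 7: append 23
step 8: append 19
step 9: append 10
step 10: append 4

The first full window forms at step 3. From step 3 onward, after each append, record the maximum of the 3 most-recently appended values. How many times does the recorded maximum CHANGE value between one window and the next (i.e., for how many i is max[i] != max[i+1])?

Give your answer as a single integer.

Answer: 2

Derivation:
step 1: append 4 -> window=[4] (not full yet)
step 2: append 15 -> window=[4, 15] (not full yet)
step 3: append 7 -> window=[4, 15, 7] -> max=15
step 4: append 1 -> window=[15, 7, 1] -> max=15
step 5: append 15 -> window=[7, 1, 15] -> max=15
step 6: append 8 -> window=[1, 15, 8] -> max=15
step 7: append 23 -> window=[15, 8, 23] -> max=23
step 8: append 19 -> window=[8, 23, 19] -> max=23
step 9: append 10 -> window=[23, 19, 10] -> max=23
step 10: append 4 -> window=[19, 10, 4] -> max=19
Recorded maximums: 15 15 15 15 23 23 23 19
Changes between consecutive maximums: 2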